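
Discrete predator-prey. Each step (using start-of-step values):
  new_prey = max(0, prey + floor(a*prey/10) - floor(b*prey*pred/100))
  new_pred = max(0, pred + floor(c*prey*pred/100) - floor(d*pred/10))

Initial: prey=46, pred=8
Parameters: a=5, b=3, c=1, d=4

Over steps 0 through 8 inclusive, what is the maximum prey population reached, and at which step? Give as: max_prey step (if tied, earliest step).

Answer: 105 4

Derivation:
Step 1: prey: 46+23-11=58; pred: 8+3-3=8
Step 2: prey: 58+29-13=74; pred: 8+4-3=9
Step 3: prey: 74+37-19=92; pred: 9+6-3=12
Step 4: prey: 92+46-33=105; pred: 12+11-4=19
Step 5: prey: 105+52-59=98; pred: 19+19-7=31
Step 6: prey: 98+49-91=56; pred: 31+30-12=49
Step 7: prey: 56+28-82=2; pred: 49+27-19=57
Step 8: prey: 2+1-3=0; pred: 57+1-22=36
Max prey = 105 at step 4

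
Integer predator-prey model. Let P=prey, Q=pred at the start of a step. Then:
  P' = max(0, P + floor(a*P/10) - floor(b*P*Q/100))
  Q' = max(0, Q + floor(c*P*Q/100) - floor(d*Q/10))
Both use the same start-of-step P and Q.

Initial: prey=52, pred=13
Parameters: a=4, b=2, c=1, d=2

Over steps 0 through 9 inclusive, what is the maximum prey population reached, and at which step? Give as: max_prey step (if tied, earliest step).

Step 1: prey: 52+20-13=59; pred: 13+6-2=17
Step 2: prey: 59+23-20=62; pred: 17+10-3=24
Step 3: prey: 62+24-29=57; pred: 24+14-4=34
Step 4: prey: 57+22-38=41; pred: 34+19-6=47
Step 5: prey: 41+16-38=19; pred: 47+19-9=57
Step 6: prey: 19+7-21=5; pred: 57+10-11=56
Step 7: prey: 5+2-5=2; pred: 56+2-11=47
Step 8: prey: 2+0-1=1; pred: 47+0-9=38
Step 9: prey: 1+0-0=1; pred: 38+0-7=31
Max prey = 62 at step 2

Answer: 62 2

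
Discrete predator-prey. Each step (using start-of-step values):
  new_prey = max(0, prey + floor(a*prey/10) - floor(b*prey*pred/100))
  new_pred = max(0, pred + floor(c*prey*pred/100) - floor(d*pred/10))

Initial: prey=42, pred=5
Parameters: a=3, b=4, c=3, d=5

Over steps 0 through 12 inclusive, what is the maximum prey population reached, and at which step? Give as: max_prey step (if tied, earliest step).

Step 1: prey: 42+12-8=46; pred: 5+6-2=9
Step 2: prey: 46+13-16=43; pred: 9+12-4=17
Step 3: prey: 43+12-29=26; pred: 17+21-8=30
Step 4: prey: 26+7-31=2; pred: 30+23-15=38
Step 5: prey: 2+0-3=0; pred: 38+2-19=21
Step 6: prey: 0+0-0=0; pred: 21+0-10=11
Step 7: prey: 0+0-0=0; pred: 11+0-5=6
Step 8: prey: 0+0-0=0; pred: 6+0-3=3
Step 9: prey: 0+0-0=0; pred: 3+0-1=2
Step 10: prey: 0+0-0=0; pred: 2+0-1=1
Step 11: prey: 0+0-0=0; pred: 1+0-0=1
Step 12: prey: 0+0-0=0; pred: 1+0-0=1
Max prey = 46 at step 1

Answer: 46 1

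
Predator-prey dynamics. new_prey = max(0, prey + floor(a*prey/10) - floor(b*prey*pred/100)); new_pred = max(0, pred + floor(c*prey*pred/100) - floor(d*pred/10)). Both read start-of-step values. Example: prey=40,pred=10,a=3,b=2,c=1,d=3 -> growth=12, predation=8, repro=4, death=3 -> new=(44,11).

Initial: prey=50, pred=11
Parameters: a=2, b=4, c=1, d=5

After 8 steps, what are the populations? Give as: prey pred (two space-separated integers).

Answer: 29 1

Derivation:
Step 1: prey: 50+10-22=38; pred: 11+5-5=11
Step 2: prey: 38+7-16=29; pred: 11+4-5=10
Step 3: prey: 29+5-11=23; pred: 10+2-5=7
Step 4: prey: 23+4-6=21; pred: 7+1-3=5
Step 5: prey: 21+4-4=21; pred: 5+1-2=4
Step 6: prey: 21+4-3=22; pred: 4+0-2=2
Step 7: prey: 22+4-1=25; pred: 2+0-1=1
Step 8: prey: 25+5-1=29; pred: 1+0-0=1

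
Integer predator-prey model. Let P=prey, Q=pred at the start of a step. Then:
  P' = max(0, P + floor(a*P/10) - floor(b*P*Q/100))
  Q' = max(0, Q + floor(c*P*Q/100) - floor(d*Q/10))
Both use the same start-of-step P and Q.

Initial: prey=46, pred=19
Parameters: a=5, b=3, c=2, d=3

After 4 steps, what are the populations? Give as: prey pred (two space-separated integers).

Answer: 0 42

Derivation:
Step 1: prey: 46+23-26=43; pred: 19+17-5=31
Step 2: prey: 43+21-39=25; pred: 31+26-9=48
Step 3: prey: 25+12-36=1; pred: 48+24-14=58
Step 4: prey: 1+0-1=0; pred: 58+1-17=42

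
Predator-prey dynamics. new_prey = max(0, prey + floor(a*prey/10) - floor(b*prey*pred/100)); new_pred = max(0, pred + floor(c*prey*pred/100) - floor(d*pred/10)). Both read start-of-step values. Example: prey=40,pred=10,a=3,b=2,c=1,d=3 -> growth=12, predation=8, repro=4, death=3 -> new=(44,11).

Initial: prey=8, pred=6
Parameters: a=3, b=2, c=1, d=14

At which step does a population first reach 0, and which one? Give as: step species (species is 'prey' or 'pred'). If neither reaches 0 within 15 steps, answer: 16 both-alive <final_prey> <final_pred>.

Step 1: prey: 8+2-0=10; pred: 6+0-8=0
First extinction: pred at step 1

Answer: 1 pred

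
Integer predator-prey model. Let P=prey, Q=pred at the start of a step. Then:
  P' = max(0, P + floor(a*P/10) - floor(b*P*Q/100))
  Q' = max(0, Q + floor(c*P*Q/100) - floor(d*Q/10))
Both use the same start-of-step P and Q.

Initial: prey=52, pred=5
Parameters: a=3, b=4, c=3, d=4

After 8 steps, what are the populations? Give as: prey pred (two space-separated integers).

Answer: 0 9

Derivation:
Step 1: prey: 52+15-10=57; pred: 5+7-2=10
Step 2: prey: 57+17-22=52; pred: 10+17-4=23
Step 3: prey: 52+15-47=20; pred: 23+35-9=49
Step 4: prey: 20+6-39=0; pred: 49+29-19=59
Step 5: prey: 0+0-0=0; pred: 59+0-23=36
Step 6: prey: 0+0-0=0; pred: 36+0-14=22
Step 7: prey: 0+0-0=0; pred: 22+0-8=14
Step 8: prey: 0+0-0=0; pred: 14+0-5=9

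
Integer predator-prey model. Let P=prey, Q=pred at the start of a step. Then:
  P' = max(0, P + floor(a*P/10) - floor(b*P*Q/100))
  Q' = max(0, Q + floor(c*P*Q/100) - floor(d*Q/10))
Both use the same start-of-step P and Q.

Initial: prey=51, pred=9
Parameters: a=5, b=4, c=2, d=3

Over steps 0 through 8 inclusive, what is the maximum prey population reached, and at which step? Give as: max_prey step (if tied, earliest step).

Step 1: prey: 51+25-18=58; pred: 9+9-2=16
Step 2: prey: 58+29-37=50; pred: 16+18-4=30
Step 3: prey: 50+25-60=15; pred: 30+30-9=51
Step 4: prey: 15+7-30=0; pred: 51+15-15=51
Step 5: prey: 0+0-0=0; pred: 51+0-15=36
Step 6: prey: 0+0-0=0; pred: 36+0-10=26
Step 7: prey: 0+0-0=0; pred: 26+0-7=19
Step 8: prey: 0+0-0=0; pred: 19+0-5=14
Max prey = 58 at step 1

Answer: 58 1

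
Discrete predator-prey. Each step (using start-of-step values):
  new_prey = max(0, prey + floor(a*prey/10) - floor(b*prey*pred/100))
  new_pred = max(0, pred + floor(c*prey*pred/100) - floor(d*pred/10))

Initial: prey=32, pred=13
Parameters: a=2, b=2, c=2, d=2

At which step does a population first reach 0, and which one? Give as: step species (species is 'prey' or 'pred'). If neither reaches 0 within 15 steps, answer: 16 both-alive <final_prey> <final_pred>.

Step 1: prey: 32+6-8=30; pred: 13+8-2=19
Step 2: prey: 30+6-11=25; pred: 19+11-3=27
Step 3: prey: 25+5-13=17; pred: 27+13-5=35
Step 4: prey: 17+3-11=9; pred: 35+11-7=39
Step 5: prey: 9+1-7=3; pred: 39+7-7=39
Step 6: prey: 3+0-2=1; pred: 39+2-7=34
Step 7: prey: 1+0-0=1; pred: 34+0-6=28
Step 8: prey: 1+0-0=1; pred: 28+0-5=23
Step 9: prey: 1+0-0=1; pred: 23+0-4=19
Step 10: prey: 1+0-0=1; pred: 19+0-3=16
Step 11: prey: 1+0-0=1; pred: 16+0-3=13
Step 12: prey: 1+0-0=1; pred: 13+0-2=11
Step 13: prey: 1+0-0=1; pred: 11+0-2=9
Step 14: prey: 1+0-0=1; pred: 9+0-1=8
Step 15: prey: 1+0-0=1; pred: 8+0-1=7
No extinction within 15 steps

Answer: 16 both-alive 1 7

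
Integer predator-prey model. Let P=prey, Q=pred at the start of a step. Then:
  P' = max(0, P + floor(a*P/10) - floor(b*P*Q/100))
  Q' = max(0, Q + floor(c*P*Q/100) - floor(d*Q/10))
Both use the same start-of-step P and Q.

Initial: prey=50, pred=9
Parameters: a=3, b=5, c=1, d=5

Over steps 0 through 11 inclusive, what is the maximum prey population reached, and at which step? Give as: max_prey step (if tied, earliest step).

Step 1: prey: 50+15-22=43; pred: 9+4-4=9
Step 2: prey: 43+12-19=36; pred: 9+3-4=8
Step 3: prey: 36+10-14=32; pred: 8+2-4=6
Step 4: prey: 32+9-9=32; pred: 6+1-3=4
Step 5: prey: 32+9-6=35; pred: 4+1-2=3
Step 6: prey: 35+10-5=40; pred: 3+1-1=3
Step 7: prey: 40+12-6=46; pred: 3+1-1=3
Step 8: prey: 46+13-6=53; pred: 3+1-1=3
Step 9: prey: 53+15-7=61; pred: 3+1-1=3
Step 10: prey: 61+18-9=70; pred: 3+1-1=3
Step 11: prey: 70+21-10=81; pred: 3+2-1=4
Max prey = 81 at step 11

Answer: 81 11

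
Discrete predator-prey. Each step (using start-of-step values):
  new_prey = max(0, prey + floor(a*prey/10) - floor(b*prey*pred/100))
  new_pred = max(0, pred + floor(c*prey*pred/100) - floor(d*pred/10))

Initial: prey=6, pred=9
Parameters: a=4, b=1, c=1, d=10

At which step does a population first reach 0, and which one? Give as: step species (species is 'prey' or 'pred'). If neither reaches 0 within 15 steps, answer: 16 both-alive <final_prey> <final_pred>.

Step 1: prey: 6+2-0=8; pred: 9+0-9=0
First extinction: pred at step 1

Answer: 1 pred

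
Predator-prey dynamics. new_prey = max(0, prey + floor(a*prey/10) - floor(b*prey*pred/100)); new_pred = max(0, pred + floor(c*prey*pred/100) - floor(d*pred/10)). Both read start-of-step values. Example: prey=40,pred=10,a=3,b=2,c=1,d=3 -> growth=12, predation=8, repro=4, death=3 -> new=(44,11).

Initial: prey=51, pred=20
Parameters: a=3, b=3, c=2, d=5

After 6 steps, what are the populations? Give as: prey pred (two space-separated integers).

Answer: 1 4

Derivation:
Step 1: prey: 51+15-30=36; pred: 20+20-10=30
Step 2: prey: 36+10-32=14; pred: 30+21-15=36
Step 3: prey: 14+4-15=3; pred: 36+10-18=28
Step 4: prey: 3+0-2=1; pred: 28+1-14=15
Step 5: prey: 1+0-0=1; pred: 15+0-7=8
Step 6: prey: 1+0-0=1; pred: 8+0-4=4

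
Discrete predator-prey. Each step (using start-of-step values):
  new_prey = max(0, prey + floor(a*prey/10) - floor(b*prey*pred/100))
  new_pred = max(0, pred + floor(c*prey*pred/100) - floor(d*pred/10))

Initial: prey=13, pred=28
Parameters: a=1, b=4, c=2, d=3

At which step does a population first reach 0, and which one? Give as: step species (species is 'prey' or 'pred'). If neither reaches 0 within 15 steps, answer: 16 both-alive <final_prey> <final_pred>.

Answer: 1 prey

Derivation:
Step 1: prey: 13+1-14=0; pred: 28+7-8=27
First extinction: prey at step 1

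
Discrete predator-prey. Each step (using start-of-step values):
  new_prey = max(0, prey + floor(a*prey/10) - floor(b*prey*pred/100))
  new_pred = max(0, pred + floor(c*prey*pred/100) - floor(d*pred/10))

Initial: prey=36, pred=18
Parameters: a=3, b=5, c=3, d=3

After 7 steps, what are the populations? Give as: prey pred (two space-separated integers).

Step 1: prey: 36+10-32=14; pred: 18+19-5=32
Step 2: prey: 14+4-22=0; pred: 32+13-9=36
Step 3: prey: 0+0-0=0; pred: 36+0-10=26
Step 4: prey: 0+0-0=0; pred: 26+0-7=19
Step 5: prey: 0+0-0=0; pred: 19+0-5=14
Step 6: prey: 0+0-0=0; pred: 14+0-4=10
Step 7: prey: 0+0-0=0; pred: 10+0-3=7

Answer: 0 7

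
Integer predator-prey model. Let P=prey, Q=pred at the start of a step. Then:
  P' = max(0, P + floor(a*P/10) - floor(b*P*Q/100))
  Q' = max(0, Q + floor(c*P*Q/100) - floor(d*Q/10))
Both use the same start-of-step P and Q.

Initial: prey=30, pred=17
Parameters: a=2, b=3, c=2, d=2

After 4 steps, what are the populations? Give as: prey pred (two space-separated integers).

Step 1: prey: 30+6-15=21; pred: 17+10-3=24
Step 2: prey: 21+4-15=10; pred: 24+10-4=30
Step 3: prey: 10+2-9=3; pred: 30+6-6=30
Step 4: prey: 3+0-2=1; pred: 30+1-6=25

Answer: 1 25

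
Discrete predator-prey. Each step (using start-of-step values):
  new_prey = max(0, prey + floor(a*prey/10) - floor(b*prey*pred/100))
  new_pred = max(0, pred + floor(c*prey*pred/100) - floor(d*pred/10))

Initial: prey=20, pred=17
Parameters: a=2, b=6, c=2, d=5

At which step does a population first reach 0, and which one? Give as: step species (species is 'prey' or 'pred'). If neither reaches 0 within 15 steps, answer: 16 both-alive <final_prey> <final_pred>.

Step 1: prey: 20+4-20=4; pred: 17+6-8=15
Step 2: prey: 4+0-3=1; pred: 15+1-7=9
Step 3: prey: 1+0-0=1; pred: 9+0-4=5
Step 4: prey: 1+0-0=1; pred: 5+0-2=3
Step 5: prey: 1+0-0=1; pred: 3+0-1=2
Step 6: prey: 1+0-0=1; pred: 2+0-1=1
Step 7: prey: 1+0-0=1; pred: 1+0-0=1
Steps 8-15: state stable at prey=1, pred=1 (no change)
No extinction within 15 steps

Answer: 16 both-alive 1 1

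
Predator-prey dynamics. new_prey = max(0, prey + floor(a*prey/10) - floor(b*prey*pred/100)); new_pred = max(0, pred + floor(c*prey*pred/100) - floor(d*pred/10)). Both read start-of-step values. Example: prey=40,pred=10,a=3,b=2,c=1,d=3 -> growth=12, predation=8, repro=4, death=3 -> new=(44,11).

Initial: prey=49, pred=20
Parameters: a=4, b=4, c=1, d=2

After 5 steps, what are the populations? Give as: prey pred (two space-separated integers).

Step 1: prey: 49+19-39=29; pred: 20+9-4=25
Step 2: prey: 29+11-29=11; pred: 25+7-5=27
Step 3: prey: 11+4-11=4; pred: 27+2-5=24
Step 4: prey: 4+1-3=2; pred: 24+0-4=20
Step 5: prey: 2+0-1=1; pred: 20+0-4=16

Answer: 1 16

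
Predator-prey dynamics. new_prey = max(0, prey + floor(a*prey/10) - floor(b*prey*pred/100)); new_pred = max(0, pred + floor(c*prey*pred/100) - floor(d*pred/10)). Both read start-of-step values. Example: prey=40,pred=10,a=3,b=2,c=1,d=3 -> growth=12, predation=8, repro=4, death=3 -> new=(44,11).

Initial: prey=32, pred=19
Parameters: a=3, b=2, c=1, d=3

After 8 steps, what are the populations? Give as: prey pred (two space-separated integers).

Answer: 23 12

Derivation:
Step 1: prey: 32+9-12=29; pred: 19+6-5=20
Step 2: prey: 29+8-11=26; pred: 20+5-6=19
Step 3: prey: 26+7-9=24; pred: 19+4-5=18
Step 4: prey: 24+7-8=23; pred: 18+4-5=17
Step 5: prey: 23+6-7=22; pred: 17+3-5=15
Step 6: prey: 22+6-6=22; pred: 15+3-4=14
Step 7: prey: 22+6-6=22; pred: 14+3-4=13
Step 8: prey: 22+6-5=23; pred: 13+2-3=12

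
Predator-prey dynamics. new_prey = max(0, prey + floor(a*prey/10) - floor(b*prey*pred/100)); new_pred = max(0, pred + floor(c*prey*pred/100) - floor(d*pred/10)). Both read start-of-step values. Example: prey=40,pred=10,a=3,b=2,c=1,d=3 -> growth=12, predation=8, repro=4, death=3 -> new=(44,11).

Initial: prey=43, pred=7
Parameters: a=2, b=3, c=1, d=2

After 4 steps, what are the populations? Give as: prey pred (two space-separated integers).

Step 1: prey: 43+8-9=42; pred: 7+3-1=9
Step 2: prey: 42+8-11=39; pred: 9+3-1=11
Step 3: prey: 39+7-12=34; pred: 11+4-2=13
Step 4: prey: 34+6-13=27; pred: 13+4-2=15

Answer: 27 15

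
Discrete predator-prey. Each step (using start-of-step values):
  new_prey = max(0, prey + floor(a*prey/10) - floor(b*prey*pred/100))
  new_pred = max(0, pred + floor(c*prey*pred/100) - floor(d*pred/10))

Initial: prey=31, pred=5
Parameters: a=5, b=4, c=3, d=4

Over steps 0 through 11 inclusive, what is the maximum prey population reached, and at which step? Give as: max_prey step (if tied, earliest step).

Step 1: prey: 31+15-6=40; pred: 5+4-2=7
Step 2: prey: 40+20-11=49; pred: 7+8-2=13
Step 3: prey: 49+24-25=48; pred: 13+19-5=27
Step 4: prey: 48+24-51=21; pred: 27+38-10=55
Step 5: prey: 21+10-46=0; pred: 55+34-22=67
Step 6: prey: 0+0-0=0; pred: 67+0-26=41
Step 7: prey: 0+0-0=0; pred: 41+0-16=25
Step 8: prey: 0+0-0=0; pred: 25+0-10=15
Step 9: prey: 0+0-0=0; pred: 15+0-6=9
Step 10: prey: 0+0-0=0; pred: 9+0-3=6
Step 11: prey: 0+0-0=0; pred: 6+0-2=4
Max prey = 49 at step 2

Answer: 49 2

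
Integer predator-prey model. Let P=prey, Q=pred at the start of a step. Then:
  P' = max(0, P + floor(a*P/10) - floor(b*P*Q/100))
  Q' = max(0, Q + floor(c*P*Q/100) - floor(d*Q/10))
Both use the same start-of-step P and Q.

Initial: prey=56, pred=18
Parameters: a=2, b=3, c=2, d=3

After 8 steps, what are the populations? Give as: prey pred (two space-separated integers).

Answer: 0 8

Derivation:
Step 1: prey: 56+11-30=37; pred: 18+20-5=33
Step 2: prey: 37+7-36=8; pred: 33+24-9=48
Step 3: prey: 8+1-11=0; pred: 48+7-14=41
Step 4: prey: 0+0-0=0; pred: 41+0-12=29
Step 5: prey: 0+0-0=0; pred: 29+0-8=21
Step 6: prey: 0+0-0=0; pred: 21+0-6=15
Step 7: prey: 0+0-0=0; pred: 15+0-4=11
Step 8: prey: 0+0-0=0; pred: 11+0-3=8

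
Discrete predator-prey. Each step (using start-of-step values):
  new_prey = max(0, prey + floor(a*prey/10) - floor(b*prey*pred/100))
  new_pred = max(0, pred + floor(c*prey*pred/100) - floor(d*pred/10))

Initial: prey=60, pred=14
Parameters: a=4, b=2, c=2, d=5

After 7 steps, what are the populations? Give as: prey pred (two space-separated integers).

Step 1: prey: 60+24-16=68; pred: 14+16-7=23
Step 2: prey: 68+27-31=64; pred: 23+31-11=43
Step 3: prey: 64+25-55=34; pred: 43+55-21=77
Step 4: prey: 34+13-52=0; pred: 77+52-38=91
Step 5: prey: 0+0-0=0; pred: 91+0-45=46
Step 6: prey: 0+0-0=0; pred: 46+0-23=23
Step 7: prey: 0+0-0=0; pred: 23+0-11=12

Answer: 0 12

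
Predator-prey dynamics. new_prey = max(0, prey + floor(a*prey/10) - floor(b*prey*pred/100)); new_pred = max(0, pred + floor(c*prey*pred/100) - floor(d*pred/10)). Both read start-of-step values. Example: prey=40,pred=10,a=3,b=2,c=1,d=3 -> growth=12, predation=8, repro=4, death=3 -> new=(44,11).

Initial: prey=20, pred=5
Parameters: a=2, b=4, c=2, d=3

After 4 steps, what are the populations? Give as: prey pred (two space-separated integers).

Answer: 17 7

Derivation:
Step 1: prey: 20+4-4=20; pred: 5+2-1=6
Step 2: prey: 20+4-4=20; pred: 6+2-1=7
Step 3: prey: 20+4-5=19; pred: 7+2-2=7
Step 4: prey: 19+3-5=17; pred: 7+2-2=7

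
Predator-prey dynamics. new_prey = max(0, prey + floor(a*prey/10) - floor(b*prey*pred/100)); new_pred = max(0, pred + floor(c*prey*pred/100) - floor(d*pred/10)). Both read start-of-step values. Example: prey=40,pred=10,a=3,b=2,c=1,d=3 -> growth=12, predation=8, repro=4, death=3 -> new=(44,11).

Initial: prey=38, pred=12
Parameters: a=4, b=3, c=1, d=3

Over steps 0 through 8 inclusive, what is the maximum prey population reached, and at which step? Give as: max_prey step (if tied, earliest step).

Step 1: prey: 38+15-13=40; pred: 12+4-3=13
Step 2: prey: 40+16-15=41; pred: 13+5-3=15
Step 3: prey: 41+16-18=39; pred: 15+6-4=17
Step 4: prey: 39+15-19=35; pred: 17+6-5=18
Step 5: prey: 35+14-18=31; pred: 18+6-5=19
Step 6: prey: 31+12-17=26; pred: 19+5-5=19
Step 7: prey: 26+10-14=22; pred: 19+4-5=18
Step 8: prey: 22+8-11=19; pred: 18+3-5=16
Max prey = 41 at step 2

Answer: 41 2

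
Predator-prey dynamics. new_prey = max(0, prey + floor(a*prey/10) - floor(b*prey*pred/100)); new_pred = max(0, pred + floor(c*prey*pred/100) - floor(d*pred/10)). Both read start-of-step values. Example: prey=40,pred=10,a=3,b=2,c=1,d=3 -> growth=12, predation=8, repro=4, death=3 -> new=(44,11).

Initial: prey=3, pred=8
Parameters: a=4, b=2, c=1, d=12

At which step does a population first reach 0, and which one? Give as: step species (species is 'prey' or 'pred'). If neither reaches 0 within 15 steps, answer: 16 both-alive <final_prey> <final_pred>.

Step 1: prey: 3+1-0=4; pred: 8+0-9=0
First extinction: pred at step 1

Answer: 1 pred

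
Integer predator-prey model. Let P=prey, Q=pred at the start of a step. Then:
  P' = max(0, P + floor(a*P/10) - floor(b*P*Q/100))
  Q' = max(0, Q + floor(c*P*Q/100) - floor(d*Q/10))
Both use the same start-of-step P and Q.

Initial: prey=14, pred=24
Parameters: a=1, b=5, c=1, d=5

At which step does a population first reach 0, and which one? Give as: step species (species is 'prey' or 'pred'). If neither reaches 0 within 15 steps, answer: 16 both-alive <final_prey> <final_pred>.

Step 1: prey: 14+1-16=0; pred: 24+3-12=15
First extinction: prey at step 1

Answer: 1 prey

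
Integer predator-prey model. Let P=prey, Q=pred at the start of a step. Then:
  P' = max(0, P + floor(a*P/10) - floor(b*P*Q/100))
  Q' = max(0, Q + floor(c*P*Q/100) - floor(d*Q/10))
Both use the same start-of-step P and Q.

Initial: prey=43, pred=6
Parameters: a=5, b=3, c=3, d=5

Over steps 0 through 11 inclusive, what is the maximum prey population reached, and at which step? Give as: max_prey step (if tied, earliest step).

Step 1: prey: 43+21-7=57; pred: 6+7-3=10
Step 2: prey: 57+28-17=68; pred: 10+17-5=22
Step 3: prey: 68+34-44=58; pred: 22+44-11=55
Step 4: prey: 58+29-95=0; pred: 55+95-27=123
Step 5: prey: 0+0-0=0; pred: 123+0-61=62
Step 6: prey: 0+0-0=0; pred: 62+0-31=31
Step 7: prey: 0+0-0=0; pred: 31+0-15=16
Step 8: prey: 0+0-0=0; pred: 16+0-8=8
Step 9: prey: 0+0-0=0; pred: 8+0-4=4
Step 10: prey: 0+0-0=0; pred: 4+0-2=2
Step 11: prey: 0+0-0=0; pred: 2+0-1=1
Max prey = 68 at step 2

Answer: 68 2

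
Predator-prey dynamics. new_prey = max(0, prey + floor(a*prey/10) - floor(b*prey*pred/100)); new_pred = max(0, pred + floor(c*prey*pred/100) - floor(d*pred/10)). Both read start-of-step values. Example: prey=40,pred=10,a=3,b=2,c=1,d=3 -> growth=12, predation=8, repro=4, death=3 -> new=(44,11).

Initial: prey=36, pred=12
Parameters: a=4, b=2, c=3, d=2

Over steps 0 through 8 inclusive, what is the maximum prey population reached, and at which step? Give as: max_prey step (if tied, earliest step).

Answer: 42 1

Derivation:
Step 1: prey: 36+14-8=42; pred: 12+12-2=22
Step 2: prey: 42+16-18=40; pred: 22+27-4=45
Step 3: prey: 40+16-36=20; pred: 45+54-9=90
Step 4: prey: 20+8-36=0; pred: 90+54-18=126
Step 5: prey: 0+0-0=0; pred: 126+0-25=101
Step 6: prey: 0+0-0=0; pred: 101+0-20=81
Step 7: prey: 0+0-0=0; pred: 81+0-16=65
Step 8: prey: 0+0-0=0; pred: 65+0-13=52
Max prey = 42 at step 1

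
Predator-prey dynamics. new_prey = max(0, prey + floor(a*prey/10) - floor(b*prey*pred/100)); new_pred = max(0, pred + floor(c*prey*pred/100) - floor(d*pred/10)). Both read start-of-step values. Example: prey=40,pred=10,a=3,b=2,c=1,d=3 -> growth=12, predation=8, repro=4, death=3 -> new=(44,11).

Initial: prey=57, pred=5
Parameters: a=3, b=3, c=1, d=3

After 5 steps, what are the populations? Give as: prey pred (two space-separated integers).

Answer: 62 24

Derivation:
Step 1: prey: 57+17-8=66; pred: 5+2-1=6
Step 2: prey: 66+19-11=74; pred: 6+3-1=8
Step 3: prey: 74+22-17=79; pred: 8+5-2=11
Step 4: prey: 79+23-26=76; pred: 11+8-3=16
Step 5: prey: 76+22-36=62; pred: 16+12-4=24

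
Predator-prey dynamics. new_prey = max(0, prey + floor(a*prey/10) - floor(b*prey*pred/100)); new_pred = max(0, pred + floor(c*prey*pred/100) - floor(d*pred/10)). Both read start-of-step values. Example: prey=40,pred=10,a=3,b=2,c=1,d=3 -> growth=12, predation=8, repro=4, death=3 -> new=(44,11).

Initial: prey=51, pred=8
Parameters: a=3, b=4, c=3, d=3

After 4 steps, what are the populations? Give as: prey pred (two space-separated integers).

Answer: 0 44

Derivation:
Step 1: prey: 51+15-16=50; pred: 8+12-2=18
Step 2: prey: 50+15-36=29; pred: 18+27-5=40
Step 3: prey: 29+8-46=0; pred: 40+34-12=62
Step 4: prey: 0+0-0=0; pred: 62+0-18=44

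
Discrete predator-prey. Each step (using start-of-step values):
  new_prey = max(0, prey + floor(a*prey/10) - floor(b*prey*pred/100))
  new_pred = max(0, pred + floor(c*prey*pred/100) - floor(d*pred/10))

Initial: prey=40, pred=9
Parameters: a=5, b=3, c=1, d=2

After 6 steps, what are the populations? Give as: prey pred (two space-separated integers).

Step 1: prey: 40+20-10=50; pred: 9+3-1=11
Step 2: prey: 50+25-16=59; pred: 11+5-2=14
Step 3: prey: 59+29-24=64; pred: 14+8-2=20
Step 4: prey: 64+32-38=58; pred: 20+12-4=28
Step 5: prey: 58+29-48=39; pred: 28+16-5=39
Step 6: prey: 39+19-45=13; pred: 39+15-7=47

Answer: 13 47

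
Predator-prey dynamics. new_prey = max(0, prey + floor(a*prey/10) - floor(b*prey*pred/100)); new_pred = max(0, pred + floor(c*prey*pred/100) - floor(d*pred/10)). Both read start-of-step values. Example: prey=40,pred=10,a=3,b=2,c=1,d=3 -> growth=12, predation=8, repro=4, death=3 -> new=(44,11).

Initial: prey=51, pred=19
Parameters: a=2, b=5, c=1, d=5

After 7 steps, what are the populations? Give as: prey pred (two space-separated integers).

Answer: 2 1

Derivation:
Step 1: prey: 51+10-48=13; pred: 19+9-9=19
Step 2: prey: 13+2-12=3; pred: 19+2-9=12
Step 3: prey: 3+0-1=2; pred: 12+0-6=6
Step 4: prey: 2+0-0=2; pred: 6+0-3=3
Step 5: prey: 2+0-0=2; pred: 3+0-1=2
Step 6: prey: 2+0-0=2; pred: 2+0-1=1
Step 7: prey: 2+0-0=2; pred: 1+0-0=1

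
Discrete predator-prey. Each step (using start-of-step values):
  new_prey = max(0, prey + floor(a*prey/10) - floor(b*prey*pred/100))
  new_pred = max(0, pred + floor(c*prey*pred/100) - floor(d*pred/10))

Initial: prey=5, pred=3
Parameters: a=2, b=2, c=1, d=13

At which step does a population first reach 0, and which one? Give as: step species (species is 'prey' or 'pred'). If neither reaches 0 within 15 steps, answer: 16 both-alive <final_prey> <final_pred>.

Step 1: prey: 5+1-0=6; pred: 3+0-3=0
First extinction: pred at step 1

Answer: 1 pred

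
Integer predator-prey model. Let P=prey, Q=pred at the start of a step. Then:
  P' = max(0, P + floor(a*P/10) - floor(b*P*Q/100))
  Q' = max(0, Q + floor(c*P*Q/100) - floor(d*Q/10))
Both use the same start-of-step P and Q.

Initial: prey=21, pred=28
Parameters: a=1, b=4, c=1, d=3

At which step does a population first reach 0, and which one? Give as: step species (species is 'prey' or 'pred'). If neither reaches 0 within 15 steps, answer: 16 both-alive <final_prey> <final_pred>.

Answer: 1 prey

Derivation:
Step 1: prey: 21+2-23=0; pred: 28+5-8=25
First extinction: prey at step 1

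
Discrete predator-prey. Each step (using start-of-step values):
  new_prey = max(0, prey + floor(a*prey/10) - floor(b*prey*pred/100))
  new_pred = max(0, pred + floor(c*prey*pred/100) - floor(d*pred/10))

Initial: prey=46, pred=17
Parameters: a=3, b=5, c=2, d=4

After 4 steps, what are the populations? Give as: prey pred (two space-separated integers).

Answer: 0 10

Derivation:
Step 1: prey: 46+13-39=20; pred: 17+15-6=26
Step 2: prey: 20+6-26=0; pred: 26+10-10=26
Step 3: prey: 0+0-0=0; pred: 26+0-10=16
Step 4: prey: 0+0-0=0; pred: 16+0-6=10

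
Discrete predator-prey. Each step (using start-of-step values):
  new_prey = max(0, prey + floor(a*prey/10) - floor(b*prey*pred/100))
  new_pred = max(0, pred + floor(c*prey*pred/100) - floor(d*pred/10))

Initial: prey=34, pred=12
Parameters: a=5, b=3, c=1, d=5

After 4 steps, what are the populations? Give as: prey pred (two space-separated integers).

Step 1: prey: 34+17-12=39; pred: 12+4-6=10
Step 2: prey: 39+19-11=47; pred: 10+3-5=8
Step 3: prey: 47+23-11=59; pred: 8+3-4=7
Step 4: prey: 59+29-12=76; pred: 7+4-3=8

Answer: 76 8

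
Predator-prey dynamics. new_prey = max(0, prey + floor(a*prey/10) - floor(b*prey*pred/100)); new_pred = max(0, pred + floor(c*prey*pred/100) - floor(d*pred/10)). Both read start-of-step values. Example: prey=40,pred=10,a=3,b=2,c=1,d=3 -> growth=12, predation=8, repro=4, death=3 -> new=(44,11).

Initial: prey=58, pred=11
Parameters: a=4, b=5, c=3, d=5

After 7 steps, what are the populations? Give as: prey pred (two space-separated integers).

Step 1: prey: 58+23-31=50; pred: 11+19-5=25
Step 2: prey: 50+20-62=8; pred: 25+37-12=50
Step 3: prey: 8+3-20=0; pred: 50+12-25=37
Step 4: prey: 0+0-0=0; pred: 37+0-18=19
Step 5: prey: 0+0-0=0; pred: 19+0-9=10
Step 6: prey: 0+0-0=0; pred: 10+0-5=5
Step 7: prey: 0+0-0=0; pred: 5+0-2=3

Answer: 0 3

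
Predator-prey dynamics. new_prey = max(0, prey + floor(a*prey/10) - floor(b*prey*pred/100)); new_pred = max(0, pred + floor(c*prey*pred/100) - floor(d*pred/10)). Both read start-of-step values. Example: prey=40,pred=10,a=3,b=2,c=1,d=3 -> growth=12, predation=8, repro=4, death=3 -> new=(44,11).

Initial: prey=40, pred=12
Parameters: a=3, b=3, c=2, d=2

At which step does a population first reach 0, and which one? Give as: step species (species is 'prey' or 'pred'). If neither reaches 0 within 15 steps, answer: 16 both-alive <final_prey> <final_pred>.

Step 1: prey: 40+12-14=38; pred: 12+9-2=19
Step 2: prey: 38+11-21=28; pred: 19+14-3=30
Step 3: prey: 28+8-25=11; pred: 30+16-6=40
Step 4: prey: 11+3-13=1; pred: 40+8-8=40
Step 5: prey: 1+0-1=0; pred: 40+0-8=32
First extinction: prey at step 5

Answer: 5 prey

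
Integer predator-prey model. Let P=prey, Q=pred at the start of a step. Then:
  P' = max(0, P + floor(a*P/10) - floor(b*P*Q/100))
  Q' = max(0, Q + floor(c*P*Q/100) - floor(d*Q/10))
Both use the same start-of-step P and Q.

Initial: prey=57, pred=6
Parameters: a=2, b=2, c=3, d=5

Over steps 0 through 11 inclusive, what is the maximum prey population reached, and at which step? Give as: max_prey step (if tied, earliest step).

Answer: 62 1

Derivation:
Step 1: prey: 57+11-6=62; pred: 6+10-3=13
Step 2: prey: 62+12-16=58; pred: 13+24-6=31
Step 3: prey: 58+11-35=34; pred: 31+53-15=69
Step 4: prey: 34+6-46=0; pred: 69+70-34=105
Step 5: prey: 0+0-0=0; pred: 105+0-52=53
Step 6: prey: 0+0-0=0; pred: 53+0-26=27
Step 7: prey: 0+0-0=0; pred: 27+0-13=14
Step 8: prey: 0+0-0=0; pred: 14+0-7=7
Step 9: prey: 0+0-0=0; pred: 7+0-3=4
Step 10: prey: 0+0-0=0; pred: 4+0-2=2
Step 11: prey: 0+0-0=0; pred: 2+0-1=1
Max prey = 62 at step 1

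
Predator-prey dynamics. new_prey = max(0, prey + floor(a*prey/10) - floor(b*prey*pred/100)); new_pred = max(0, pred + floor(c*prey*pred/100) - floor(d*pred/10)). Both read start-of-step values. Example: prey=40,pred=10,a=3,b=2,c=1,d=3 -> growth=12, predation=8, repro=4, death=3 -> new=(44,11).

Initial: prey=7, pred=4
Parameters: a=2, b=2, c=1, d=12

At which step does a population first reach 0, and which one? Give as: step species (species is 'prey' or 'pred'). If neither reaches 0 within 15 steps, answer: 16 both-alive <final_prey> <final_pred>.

Step 1: prey: 7+1-0=8; pred: 4+0-4=0
First extinction: pred at step 1

Answer: 1 pred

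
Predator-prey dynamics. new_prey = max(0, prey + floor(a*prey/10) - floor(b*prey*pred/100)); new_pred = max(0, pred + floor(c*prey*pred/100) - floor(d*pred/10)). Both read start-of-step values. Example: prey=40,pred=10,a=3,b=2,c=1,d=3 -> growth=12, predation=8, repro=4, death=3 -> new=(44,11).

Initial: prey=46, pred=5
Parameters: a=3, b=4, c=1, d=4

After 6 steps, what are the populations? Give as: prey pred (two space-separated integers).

Answer: 72 9

Derivation:
Step 1: prey: 46+13-9=50; pred: 5+2-2=5
Step 2: prey: 50+15-10=55; pred: 5+2-2=5
Step 3: prey: 55+16-11=60; pred: 5+2-2=5
Step 4: prey: 60+18-12=66; pred: 5+3-2=6
Step 5: prey: 66+19-15=70; pred: 6+3-2=7
Step 6: prey: 70+21-19=72; pred: 7+4-2=9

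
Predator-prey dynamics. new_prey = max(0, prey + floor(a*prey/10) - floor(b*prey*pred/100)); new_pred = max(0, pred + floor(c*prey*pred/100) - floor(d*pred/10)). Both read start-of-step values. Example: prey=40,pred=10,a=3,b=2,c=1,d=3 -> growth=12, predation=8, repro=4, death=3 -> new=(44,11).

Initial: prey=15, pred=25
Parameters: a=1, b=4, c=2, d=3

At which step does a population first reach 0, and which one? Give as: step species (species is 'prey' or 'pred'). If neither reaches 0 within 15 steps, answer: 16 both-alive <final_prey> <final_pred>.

Answer: 2 prey

Derivation:
Step 1: prey: 15+1-15=1; pred: 25+7-7=25
Step 2: prey: 1+0-1=0; pred: 25+0-7=18
First extinction: prey at step 2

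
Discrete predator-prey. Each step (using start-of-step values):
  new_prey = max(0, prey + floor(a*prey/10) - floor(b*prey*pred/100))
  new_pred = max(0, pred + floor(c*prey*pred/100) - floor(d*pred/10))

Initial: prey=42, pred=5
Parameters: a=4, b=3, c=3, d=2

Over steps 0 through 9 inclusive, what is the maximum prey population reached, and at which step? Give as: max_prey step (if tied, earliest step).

Step 1: prey: 42+16-6=52; pred: 5+6-1=10
Step 2: prey: 52+20-15=57; pred: 10+15-2=23
Step 3: prey: 57+22-39=40; pred: 23+39-4=58
Step 4: prey: 40+16-69=0; pred: 58+69-11=116
Step 5: prey: 0+0-0=0; pred: 116+0-23=93
Step 6: prey: 0+0-0=0; pred: 93+0-18=75
Step 7: prey: 0+0-0=0; pred: 75+0-15=60
Step 8: prey: 0+0-0=0; pred: 60+0-12=48
Step 9: prey: 0+0-0=0; pred: 48+0-9=39
Max prey = 57 at step 2

Answer: 57 2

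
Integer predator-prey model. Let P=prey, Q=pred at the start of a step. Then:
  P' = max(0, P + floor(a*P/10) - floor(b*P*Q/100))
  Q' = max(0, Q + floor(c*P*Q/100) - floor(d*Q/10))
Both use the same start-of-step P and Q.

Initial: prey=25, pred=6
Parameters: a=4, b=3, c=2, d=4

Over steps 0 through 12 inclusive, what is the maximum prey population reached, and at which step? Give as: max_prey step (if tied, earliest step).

Answer: 43 4

Derivation:
Step 1: prey: 25+10-4=31; pred: 6+3-2=7
Step 2: prey: 31+12-6=37; pred: 7+4-2=9
Step 3: prey: 37+14-9=42; pred: 9+6-3=12
Step 4: prey: 42+16-15=43; pred: 12+10-4=18
Step 5: prey: 43+17-23=37; pred: 18+15-7=26
Step 6: prey: 37+14-28=23; pred: 26+19-10=35
Step 7: prey: 23+9-24=8; pred: 35+16-14=37
Step 8: prey: 8+3-8=3; pred: 37+5-14=28
Step 9: prey: 3+1-2=2; pred: 28+1-11=18
Step 10: prey: 2+0-1=1; pred: 18+0-7=11
Step 11: prey: 1+0-0=1; pred: 11+0-4=7
Step 12: prey: 1+0-0=1; pred: 7+0-2=5
Max prey = 43 at step 4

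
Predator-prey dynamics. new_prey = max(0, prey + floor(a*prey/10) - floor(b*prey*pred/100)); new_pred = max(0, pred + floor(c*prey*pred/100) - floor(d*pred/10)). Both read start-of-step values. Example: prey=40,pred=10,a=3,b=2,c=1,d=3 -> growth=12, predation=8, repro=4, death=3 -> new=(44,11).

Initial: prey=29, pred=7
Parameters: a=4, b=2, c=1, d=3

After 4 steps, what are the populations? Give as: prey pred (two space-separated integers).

Step 1: prey: 29+11-4=36; pred: 7+2-2=7
Step 2: prey: 36+14-5=45; pred: 7+2-2=7
Step 3: prey: 45+18-6=57; pred: 7+3-2=8
Step 4: prey: 57+22-9=70; pred: 8+4-2=10

Answer: 70 10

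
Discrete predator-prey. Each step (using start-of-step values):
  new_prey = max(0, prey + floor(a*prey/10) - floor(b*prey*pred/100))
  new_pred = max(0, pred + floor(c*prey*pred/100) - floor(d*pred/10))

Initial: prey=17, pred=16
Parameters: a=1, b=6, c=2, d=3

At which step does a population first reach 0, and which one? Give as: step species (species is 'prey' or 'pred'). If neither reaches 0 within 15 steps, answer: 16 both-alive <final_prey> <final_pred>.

Answer: 2 prey

Derivation:
Step 1: prey: 17+1-16=2; pred: 16+5-4=17
Step 2: prey: 2+0-2=0; pred: 17+0-5=12
First extinction: prey at step 2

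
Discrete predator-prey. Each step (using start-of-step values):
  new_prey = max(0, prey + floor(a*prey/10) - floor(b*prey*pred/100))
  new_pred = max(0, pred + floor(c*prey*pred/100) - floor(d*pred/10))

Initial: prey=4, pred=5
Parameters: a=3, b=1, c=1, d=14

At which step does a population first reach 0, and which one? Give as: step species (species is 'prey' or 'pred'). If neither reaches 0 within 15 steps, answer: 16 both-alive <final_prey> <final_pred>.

Answer: 1 pred

Derivation:
Step 1: prey: 4+1-0=5; pred: 5+0-7=0
First extinction: pred at step 1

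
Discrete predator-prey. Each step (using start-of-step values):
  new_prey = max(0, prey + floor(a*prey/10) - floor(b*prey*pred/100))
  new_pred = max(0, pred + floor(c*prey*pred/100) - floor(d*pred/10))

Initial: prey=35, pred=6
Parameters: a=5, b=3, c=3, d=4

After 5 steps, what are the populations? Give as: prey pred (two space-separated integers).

Step 1: prey: 35+17-6=46; pred: 6+6-2=10
Step 2: prey: 46+23-13=56; pred: 10+13-4=19
Step 3: prey: 56+28-31=53; pred: 19+31-7=43
Step 4: prey: 53+26-68=11; pred: 43+68-17=94
Step 5: prey: 11+5-31=0; pred: 94+31-37=88

Answer: 0 88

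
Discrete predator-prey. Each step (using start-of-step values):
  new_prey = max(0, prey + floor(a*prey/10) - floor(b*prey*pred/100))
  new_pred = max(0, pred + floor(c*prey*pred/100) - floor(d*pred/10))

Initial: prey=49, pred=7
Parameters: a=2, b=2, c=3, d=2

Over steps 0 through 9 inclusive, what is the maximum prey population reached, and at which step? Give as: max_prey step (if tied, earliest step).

Step 1: prey: 49+9-6=52; pred: 7+10-1=16
Step 2: prey: 52+10-16=46; pred: 16+24-3=37
Step 3: prey: 46+9-34=21; pred: 37+51-7=81
Step 4: prey: 21+4-34=0; pred: 81+51-16=116
Step 5: prey: 0+0-0=0; pred: 116+0-23=93
Step 6: prey: 0+0-0=0; pred: 93+0-18=75
Step 7: prey: 0+0-0=0; pred: 75+0-15=60
Step 8: prey: 0+0-0=0; pred: 60+0-12=48
Step 9: prey: 0+0-0=0; pred: 48+0-9=39
Max prey = 52 at step 1

Answer: 52 1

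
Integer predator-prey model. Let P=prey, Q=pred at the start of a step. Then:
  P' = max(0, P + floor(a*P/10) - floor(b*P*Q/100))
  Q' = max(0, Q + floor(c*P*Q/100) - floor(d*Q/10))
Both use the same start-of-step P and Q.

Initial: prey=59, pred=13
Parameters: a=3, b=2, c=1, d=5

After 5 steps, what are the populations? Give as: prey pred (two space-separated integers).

Answer: 54 21

Derivation:
Step 1: prey: 59+17-15=61; pred: 13+7-6=14
Step 2: prey: 61+18-17=62; pred: 14+8-7=15
Step 3: prey: 62+18-18=62; pred: 15+9-7=17
Step 4: prey: 62+18-21=59; pred: 17+10-8=19
Step 5: prey: 59+17-22=54; pred: 19+11-9=21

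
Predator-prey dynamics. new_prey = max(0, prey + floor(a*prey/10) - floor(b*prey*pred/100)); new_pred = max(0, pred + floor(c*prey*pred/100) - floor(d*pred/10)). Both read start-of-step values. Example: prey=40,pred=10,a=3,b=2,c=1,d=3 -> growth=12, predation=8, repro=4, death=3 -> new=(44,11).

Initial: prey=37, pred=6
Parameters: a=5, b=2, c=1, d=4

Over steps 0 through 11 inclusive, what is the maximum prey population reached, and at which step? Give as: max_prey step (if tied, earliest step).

Answer: 155 5

Derivation:
Step 1: prey: 37+18-4=51; pred: 6+2-2=6
Step 2: prey: 51+25-6=70; pred: 6+3-2=7
Step 3: prey: 70+35-9=96; pred: 7+4-2=9
Step 4: prey: 96+48-17=127; pred: 9+8-3=14
Step 5: prey: 127+63-35=155; pred: 14+17-5=26
Step 6: prey: 155+77-80=152; pred: 26+40-10=56
Step 7: prey: 152+76-170=58; pred: 56+85-22=119
Step 8: prey: 58+29-138=0; pred: 119+69-47=141
Step 9: prey: 0+0-0=0; pred: 141+0-56=85
Step 10: prey: 0+0-0=0; pred: 85+0-34=51
Step 11: prey: 0+0-0=0; pred: 51+0-20=31
Max prey = 155 at step 5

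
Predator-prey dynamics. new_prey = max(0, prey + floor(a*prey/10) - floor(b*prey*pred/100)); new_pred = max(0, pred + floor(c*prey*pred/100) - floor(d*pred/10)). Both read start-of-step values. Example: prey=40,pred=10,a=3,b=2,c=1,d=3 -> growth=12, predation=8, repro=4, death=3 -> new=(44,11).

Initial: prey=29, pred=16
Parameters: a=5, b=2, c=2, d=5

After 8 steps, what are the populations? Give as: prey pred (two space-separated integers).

Step 1: prey: 29+14-9=34; pred: 16+9-8=17
Step 2: prey: 34+17-11=40; pred: 17+11-8=20
Step 3: prey: 40+20-16=44; pred: 20+16-10=26
Step 4: prey: 44+22-22=44; pred: 26+22-13=35
Step 5: prey: 44+22-30=36; pred: 35+30-17=48
Step 6: prey: 36+18-34=20; pred: 48+34-24=58
Step 7: prey: 20+10-23=7; pred: 58+23-29=52
Step 8: prey: 7+3-7=3; pred: 52+7-26=33

Answer: 3 33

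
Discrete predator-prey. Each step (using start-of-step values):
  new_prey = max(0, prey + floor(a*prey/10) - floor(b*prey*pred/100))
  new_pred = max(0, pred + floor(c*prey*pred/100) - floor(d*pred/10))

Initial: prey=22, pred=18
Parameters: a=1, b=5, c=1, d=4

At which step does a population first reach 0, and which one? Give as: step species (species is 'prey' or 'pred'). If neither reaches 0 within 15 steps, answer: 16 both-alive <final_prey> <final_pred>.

Step 1: prey: 22+2-19=5; pred: 18+3-7=14
Step 2: prey: 5+0-3=2; pred: 14+0-5=9
Step 3: prey: 2+0-0=2; pred: 9+0-3=6
Step 4: prey: 2+0-0=2; pred: 6+0-2=4
Step 5: prey: 2+0-0=2; pred: 4+0-1=3
Step 6: prey: 2+0-0=2; pred: 3+0-1=2
Step 7: prey: 2+0-0=2; pred: 2+0-0=2
Steps 8-15: state stable at prey=2, pred=2 (no change)
No extinction within 15 steps

Answer: 16 both-alive 2 2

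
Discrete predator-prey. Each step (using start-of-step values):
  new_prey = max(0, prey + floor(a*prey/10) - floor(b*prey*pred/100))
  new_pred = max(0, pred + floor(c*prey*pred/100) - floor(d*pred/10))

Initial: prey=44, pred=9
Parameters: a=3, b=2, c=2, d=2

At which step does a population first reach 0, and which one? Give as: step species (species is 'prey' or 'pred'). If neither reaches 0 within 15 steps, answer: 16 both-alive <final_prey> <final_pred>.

Answer: 5 prey

Derivation:
Step 1: prey: 44+13-7=50; pred: 9+7-1=15
Step 2: prey: 50+15-15=50; pred: 15+15-3=27
Step 3: prey: 50+15-27=38; pred: 27+27-5=49
Step 4: prey: 38+11-37=12; pred: 49+37-9=77
Step 5: prey: 12+3-18=0; pred: 77+18-15=80
First extinction: prey at step 5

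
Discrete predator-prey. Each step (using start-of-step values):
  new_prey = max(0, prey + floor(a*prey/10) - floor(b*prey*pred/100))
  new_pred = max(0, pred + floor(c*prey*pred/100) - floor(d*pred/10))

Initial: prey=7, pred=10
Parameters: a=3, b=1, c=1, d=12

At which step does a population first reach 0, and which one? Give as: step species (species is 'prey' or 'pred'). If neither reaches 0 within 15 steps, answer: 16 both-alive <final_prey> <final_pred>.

Step 1: prey: 7+2-0=9; pred: 10+0-12=0
First extinction: pred at step 1

Answer: 1 pred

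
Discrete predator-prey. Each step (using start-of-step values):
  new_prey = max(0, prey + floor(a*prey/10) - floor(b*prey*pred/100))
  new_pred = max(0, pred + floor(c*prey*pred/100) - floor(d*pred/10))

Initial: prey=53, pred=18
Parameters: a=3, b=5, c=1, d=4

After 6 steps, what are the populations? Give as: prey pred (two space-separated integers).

Answer: 2 3

Derivation:
Step 1: prey: 53+15-47=21; pred: 18+9-7=20
Step 2: prey: 21+6-21=6; pred: 20+4-8=16
Step 3: prey: 6+1-4=3; pred: 16+0-6=10
Step 4: prey: 3+0-1=2; pred: 10+0-4=6
Step 5: prey: 2+0-0=2; pred: 6+0-2=4
Step 6: prey: 2+0-0=2; pred: 4+0-1=3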